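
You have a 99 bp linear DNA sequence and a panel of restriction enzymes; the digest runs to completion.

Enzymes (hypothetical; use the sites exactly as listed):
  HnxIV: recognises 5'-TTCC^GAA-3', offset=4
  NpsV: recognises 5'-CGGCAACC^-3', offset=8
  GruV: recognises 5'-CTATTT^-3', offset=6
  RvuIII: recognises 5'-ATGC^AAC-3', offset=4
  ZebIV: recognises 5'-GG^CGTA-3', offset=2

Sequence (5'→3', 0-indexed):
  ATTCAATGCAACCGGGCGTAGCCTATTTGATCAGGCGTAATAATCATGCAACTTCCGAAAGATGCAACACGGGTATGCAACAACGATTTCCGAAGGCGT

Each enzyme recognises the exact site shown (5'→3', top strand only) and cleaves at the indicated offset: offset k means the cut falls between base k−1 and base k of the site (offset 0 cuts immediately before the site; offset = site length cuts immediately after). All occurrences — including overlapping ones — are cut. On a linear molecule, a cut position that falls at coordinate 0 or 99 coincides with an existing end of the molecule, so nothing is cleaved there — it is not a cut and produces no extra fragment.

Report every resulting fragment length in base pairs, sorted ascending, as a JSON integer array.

Site scan:
  HnxIV TTCCGAA/4: at [52, 87] ⇒ [56, 91]
  NpsV (CGGCAACC, off=8): no sites
  GruV CTATTT/6: at [22] ⇒ [28]
  RvuIII ATGCAAC/4: at [5, 45, 61, 74] ⇒ [9, 49, 65, 78]
  ZebIV GGCGTA/2: at [14, 33] ⇒ [16, 35]

All cut coordinates (distinct, sorted): [9, 16, 28, 35, 49, 56, 65, 78, 91]

Fragments:
  [0,9): 9 bp
  [9,16): 7 bp
  [16,28): 12 bp
  [28,35): 7 bp
  [35,49): 14 bp
  [49,56): 7 bp
  [56,65): 9 bp
  [65,78): 13 bp
  [78,91): 13 bp
  [91,99): 8 bp

[7,7,7,8,9,9,12,13,13,14]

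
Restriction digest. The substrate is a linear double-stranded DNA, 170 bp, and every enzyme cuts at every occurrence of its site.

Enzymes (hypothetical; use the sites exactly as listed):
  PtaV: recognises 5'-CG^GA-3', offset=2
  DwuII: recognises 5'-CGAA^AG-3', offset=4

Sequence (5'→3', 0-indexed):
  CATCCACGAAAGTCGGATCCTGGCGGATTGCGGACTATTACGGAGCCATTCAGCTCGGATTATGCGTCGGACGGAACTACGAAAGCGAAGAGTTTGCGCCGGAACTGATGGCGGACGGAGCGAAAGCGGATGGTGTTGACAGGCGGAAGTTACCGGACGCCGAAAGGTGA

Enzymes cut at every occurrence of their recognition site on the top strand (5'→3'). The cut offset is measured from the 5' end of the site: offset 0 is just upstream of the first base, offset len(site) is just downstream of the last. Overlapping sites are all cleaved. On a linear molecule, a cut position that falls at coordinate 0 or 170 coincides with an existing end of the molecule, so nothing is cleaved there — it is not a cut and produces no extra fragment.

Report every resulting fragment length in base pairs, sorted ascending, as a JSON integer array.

[4,4,4,5,6,7,7,9,10,10,10,10,10,12,12,15,17,18]

Site scan:
  PtaV CGGA/2: at [13, 23, 30, 40, 55, 67, 71, 99, 111, 115, 126, 143, 153] ⇒ [15, 25, 32, 42, 57, 69, 73, 101, 113, 117, 128, 145, 155]
  DwuII CGAAAG/4: at [6, 79, 120, 160] ⇒ [10, 83, 124, 164]

All cut coordinates (distinct, sorted): [10, 15, 25, 32, 42, 57, 69, 73, 83, 101, 113, 117, 124, 128, 145, 155, 164]

Fragment lengths:
  [0,10): 10 bp
  [10,15): 5 bp
  [15,25): 10 bp
  [25,32): 7 bp
  [32,42): 10 bp
  [42,57): 15 bp
  [57,69): 12 bp
  [69,73): 4 bp
  [73,83): 10 bp
  [83,101): 18 bp
  [101,113): 12 bp
  [113,117): 4 bp
  [117,124): 7 bp
  [124,128): 4 bp
  [128,145): 17 bp
  [145,155): 10 bp
  [155,164): 9 bp
  [164,170): 6 bp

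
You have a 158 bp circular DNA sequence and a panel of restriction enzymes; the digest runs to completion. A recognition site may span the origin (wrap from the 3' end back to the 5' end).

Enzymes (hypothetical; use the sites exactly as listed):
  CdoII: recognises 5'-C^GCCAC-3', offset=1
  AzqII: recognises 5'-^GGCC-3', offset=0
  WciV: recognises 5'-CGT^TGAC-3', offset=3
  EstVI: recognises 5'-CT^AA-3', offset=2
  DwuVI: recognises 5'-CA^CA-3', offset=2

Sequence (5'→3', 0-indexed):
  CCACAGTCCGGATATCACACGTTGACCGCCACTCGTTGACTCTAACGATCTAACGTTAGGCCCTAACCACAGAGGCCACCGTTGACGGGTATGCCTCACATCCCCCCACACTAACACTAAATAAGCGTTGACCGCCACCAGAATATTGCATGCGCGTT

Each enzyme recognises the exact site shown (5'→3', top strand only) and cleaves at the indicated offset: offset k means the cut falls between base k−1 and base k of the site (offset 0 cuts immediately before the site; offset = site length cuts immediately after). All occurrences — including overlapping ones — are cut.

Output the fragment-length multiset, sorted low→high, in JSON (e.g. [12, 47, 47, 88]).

[4,4,5,5,5,5,6,6,7,7,8,9,9,10,10,14,16,28]

Scan for sites:
  CdoII CGCCAC/1: at [26, 132] ⇒ [27, 133]
  AzqII GGCC/0: at [58, 73] ⇒ [58, 73]
  WciV CGTTGAC/3: at [19, 33, 79, 125] ⇒ [22, 36, 82, 128]
  EstVI CTAA/2: at [41, 49, 62, 110, 116] ⇒ [43, 51, 64, 112, 118]
  DwuVI CACA/2: at [1, 15, 67, 96, 106] ⇒ [3, 17, 69, 98, 108]

Pooled cuts: [3, 17, 22, 27, 36, 43, 51, 58, 64, 69, 73, 82, 98, 108, 112, 118, 128, 133]

Fragments:
  3→17: 14 bp
  17→22: 5 bp
  22→27: 5 bp
  27→36: 9 bp
  36→43: 7 bp
  43→51: 8 bp
  51→58: 7 bp
  58→64: 6 bp
  64→69: 5 bp
  69→73: 4 bp
  73→82: 9 bp
  82→98: 16 bp
  98→108: 10 bp
  108→112: 4 bp
  112→118: 6 bp
  118→128: 10 bp
  128→133: 5 bp
  133→3 (wrap): 158-133+3 = 28 bp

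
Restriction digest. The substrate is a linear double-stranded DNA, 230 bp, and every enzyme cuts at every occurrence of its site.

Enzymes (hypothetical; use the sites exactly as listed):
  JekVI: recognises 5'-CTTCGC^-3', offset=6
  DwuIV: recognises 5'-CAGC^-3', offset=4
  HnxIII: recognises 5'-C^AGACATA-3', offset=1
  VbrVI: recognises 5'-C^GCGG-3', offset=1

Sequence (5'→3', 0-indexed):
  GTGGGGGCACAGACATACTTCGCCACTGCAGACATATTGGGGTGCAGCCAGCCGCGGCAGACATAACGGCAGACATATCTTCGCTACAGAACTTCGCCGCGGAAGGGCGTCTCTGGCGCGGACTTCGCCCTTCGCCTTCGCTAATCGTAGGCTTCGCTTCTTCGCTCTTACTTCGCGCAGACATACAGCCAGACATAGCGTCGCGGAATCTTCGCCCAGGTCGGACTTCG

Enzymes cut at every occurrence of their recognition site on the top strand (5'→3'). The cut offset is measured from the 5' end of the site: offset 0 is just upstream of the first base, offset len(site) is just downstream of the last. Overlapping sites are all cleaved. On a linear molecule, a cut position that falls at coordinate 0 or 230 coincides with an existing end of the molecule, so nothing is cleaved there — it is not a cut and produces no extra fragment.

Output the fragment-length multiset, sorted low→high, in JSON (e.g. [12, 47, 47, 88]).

[1,1,1,2,4,5,6,6,7,8,10,11,11,11,12,12,13,13,13,14,15,16,19,19]

Per-enzyme occurrences:
  JekVI (CTTCGC, off=6): starts [17, 78, 91, 122, 129, 135, 151, 159, 170, 209] → cuts [23, 84, 97, 128, 135, 141, 157, 165, 176, 215]
  DwuIV (CAGC, off=4): starts [44, 48, 185] → cuts [48, 52, 189]
  HnxIII (CAGACATA, off=1): starts [9, 28, 57, 69, 177, 189] → cuts [10, 29, 58, 70, 178, 190]
  VbrVI (CGCGG, off=1): starts [52, 97, 116, 201] → cuts [53, 98, 117, 202]

Pooled cuts: [10, 23, 29, 48, 52, 53, 58, 70, 84, 97, 98, 117, 128, 135, 141, 157, 165, 176, 178, 189, 190, 202, 215]

Fragment lengths:
  [0,10): 10 bp
  [10,23): 13 bp
  [23,29): 6 bp
  [29,48): 19 bp
  [48,52): 4 bp
  [52,53): 1 bp
  [53,58): 5 bp
  [58,70): 12 bp
  [70,84): 14 bp
  [84,97): 13 bp
  [97,98): 1 bp
  [98,117): 19 bp
  [117,128): 11 bp
  [128,135): 7 bp
  [135,141): 6 bp
  [141,157): 16 bp
  [157,165): 8 bp
  [165,176): 11 bp
  [176,178): 2 bp
  [178,189): 11 bp
  [189,190): 1 bp
  [190,202): 12 bp
  [202,215): 13 bp
  [215,230): 15 bp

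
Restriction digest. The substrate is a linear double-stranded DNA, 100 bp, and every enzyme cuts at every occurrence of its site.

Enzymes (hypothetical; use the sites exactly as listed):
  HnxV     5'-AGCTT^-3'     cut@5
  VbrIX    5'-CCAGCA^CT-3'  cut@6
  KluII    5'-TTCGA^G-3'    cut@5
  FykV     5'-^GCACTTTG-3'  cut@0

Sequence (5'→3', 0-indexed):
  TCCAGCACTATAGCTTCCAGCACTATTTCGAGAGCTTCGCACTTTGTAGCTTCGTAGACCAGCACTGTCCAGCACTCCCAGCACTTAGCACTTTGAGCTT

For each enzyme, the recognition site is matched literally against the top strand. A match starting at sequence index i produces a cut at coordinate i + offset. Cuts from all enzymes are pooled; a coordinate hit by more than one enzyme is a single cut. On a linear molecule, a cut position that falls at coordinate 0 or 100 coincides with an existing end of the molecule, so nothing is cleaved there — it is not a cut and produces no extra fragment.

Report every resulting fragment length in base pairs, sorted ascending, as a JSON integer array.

Scan for sites:
  HnxV AGCTT/5: at [11, 32, 47, 95] ⇒ [16, 37, 52] (position 100 is a terminus of the linear molecule — no cut)
  VbrIX CCAGCACT/6: at [1, 16, 58, 68, 77] ⇒ [7, 22, 64, 74, 83]
  KluII TTCGAG/5: at [26] ⇒ [31]
  FykV GCACTTTG/0: at [38, 87] ⇒ [38, 87]

Pooled cuts: [7, 16, 22, 31, 37, 38, 52, 64, 74, 83, 87]

Fragment lengths:
  [0,7): 7 bp
  [7,16): 9 bp
  [16,22): 6 bp
  [22,31): 9 bp
  [31,37): 6 bp
  [37,38): 1 bp
  [38,52): 14 bp
  [52,64): 12 bp
  [64,74): 10 bp
  [74,83): 9 bp
  [83,87): 4 bp
  [87,100): 13 bp

[1,4,6,6,7,9,9,9,10,12,13,14]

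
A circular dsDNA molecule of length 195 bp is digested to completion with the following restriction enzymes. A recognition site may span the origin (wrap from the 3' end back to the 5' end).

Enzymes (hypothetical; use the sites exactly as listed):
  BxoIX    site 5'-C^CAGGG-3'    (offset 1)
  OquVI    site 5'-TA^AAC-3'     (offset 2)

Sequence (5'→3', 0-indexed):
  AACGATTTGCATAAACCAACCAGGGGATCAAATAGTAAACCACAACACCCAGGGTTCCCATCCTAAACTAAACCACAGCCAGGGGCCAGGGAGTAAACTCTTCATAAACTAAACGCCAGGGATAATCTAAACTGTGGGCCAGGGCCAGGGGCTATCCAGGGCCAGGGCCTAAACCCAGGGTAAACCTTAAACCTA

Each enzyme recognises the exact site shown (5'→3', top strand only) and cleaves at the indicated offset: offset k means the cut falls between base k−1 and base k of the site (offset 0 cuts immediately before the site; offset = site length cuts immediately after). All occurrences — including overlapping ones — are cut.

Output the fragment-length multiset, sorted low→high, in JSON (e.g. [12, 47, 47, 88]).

[4,5,5,5,6,6,6,7,7,7,7,9,9,9,10,11,11,12,13,13,16,17]

Scan for sites:
  BxoIX CCAGGG/1: at [19, 48, 78, 85, 115, 138, 144, 155, 161, 174] ⇒ [20, 49, 79, 86, 116, 139, 145, 156, 162, 175]
  OquVI TAAAC/2: at [11, 35, 63, 68, 93, 104, 109, 127, 169, 180, 187, 193] ⇒ [0, 13, 37, 65, 70, 95, 106, 111, 129, 171, 182, 189]

Pooled cuts: [0, 13, 20, 37, 49, 65, 70, 79, 86, 95, 106, 111, 116, 129, 139, 145, 156, 162, 171, 175, 182, 189]

Fragments:
  0→13: 13 bp
  13→20: 7 bp
  20→37: 17 bp
  37→49: 12 bp
  49→65: 16 bp
  65→70: 5 bp
  70→79: 9 bp
  79→86: 7 bp
  86→95: 9 bp
  95→106: 11 bp
  106→111: 5 bp
  111→116: 5 bp
  116→129: 13 bp
  129→139: 10 bp
  139→145: 6 bp
  145→156: 11 bp
  156→162: 6 bp
  162→171: 9 bp
  171→175: 4 bp
  175→182: 7 bp
  182→189: 7 bp
  189→0 (wrap): 195-189+0 = 6 bp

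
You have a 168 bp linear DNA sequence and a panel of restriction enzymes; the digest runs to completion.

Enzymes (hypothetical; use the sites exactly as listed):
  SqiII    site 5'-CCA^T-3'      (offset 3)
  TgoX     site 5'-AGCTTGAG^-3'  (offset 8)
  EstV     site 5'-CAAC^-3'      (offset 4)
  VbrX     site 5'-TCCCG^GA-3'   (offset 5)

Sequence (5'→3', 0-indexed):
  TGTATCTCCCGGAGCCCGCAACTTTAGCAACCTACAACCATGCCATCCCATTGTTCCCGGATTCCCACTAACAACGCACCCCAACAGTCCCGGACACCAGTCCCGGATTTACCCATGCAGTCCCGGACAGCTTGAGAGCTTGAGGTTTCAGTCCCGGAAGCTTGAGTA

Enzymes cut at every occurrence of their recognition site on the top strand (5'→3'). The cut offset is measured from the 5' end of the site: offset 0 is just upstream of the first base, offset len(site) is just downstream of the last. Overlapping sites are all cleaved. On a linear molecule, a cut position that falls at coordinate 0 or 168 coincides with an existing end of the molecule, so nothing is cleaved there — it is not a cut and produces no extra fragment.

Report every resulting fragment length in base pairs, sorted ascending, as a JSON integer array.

[2,2,5,5,7,7,8,9,9,10,10,10,10,11,11,11,12,13,16]

Scan for sites:
  SqiII (CCAT, off=3): starts [37, 42, 47, 112] → cuts [40, 45, 50, 115]
  TgoX (AGCTTGAG, off=8): starts [128, 136, 158] → cuts [136, 144, 166]
  EstV (CAAC, off=4): starts [18, 27, 34, 71, 81] → cuts [22, 31, 38, 75, 85]
  VbrX (TCCCGGA, off=5): starts [6, 54, 87, 100, 120, 151] → cuts [11, 59, 92, 105, 125, 156]

All cut coordinates (distinct, sorted): [11, 22, 31, 38, 40, 45, 50, 59, 75, 85, 92, 105, 115, 125, 136, 144, 156, 166]

Fragment lengths:
  [0,11): 11 bp
  [11,22): 11 bp
  [22,31): 9 bp
  [31,38): 7 bp
  [38,40): 2 bp
  [40,45): 5 bp
  [45,50): 5 bp
  [50,59): 9 bp
  [59,75): 16 bp
  [75,85): 10 bp
  [85,92): 7 bp
  [92,105): 13 bp
  [105,115): 10 bp
  [115,125): 10 bp
  [125,136): 11 bp
  [136,144): 8 bp
  [144,156): 12 bp
  [156,166): 10 bp
  [166,168): 2 bp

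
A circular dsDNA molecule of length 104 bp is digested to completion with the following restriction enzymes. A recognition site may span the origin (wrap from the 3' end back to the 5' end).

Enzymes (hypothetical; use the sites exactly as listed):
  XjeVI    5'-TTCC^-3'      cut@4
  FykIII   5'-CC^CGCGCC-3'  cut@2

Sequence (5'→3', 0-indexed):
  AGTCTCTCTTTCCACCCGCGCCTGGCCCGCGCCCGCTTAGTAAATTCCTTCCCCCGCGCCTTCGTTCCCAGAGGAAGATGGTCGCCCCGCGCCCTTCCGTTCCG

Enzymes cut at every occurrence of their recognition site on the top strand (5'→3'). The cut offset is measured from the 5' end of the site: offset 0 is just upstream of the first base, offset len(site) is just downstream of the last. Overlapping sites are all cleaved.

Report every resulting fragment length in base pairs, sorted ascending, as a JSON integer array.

[2,3,4,5,11,11,14,14,19,21]

Site scan:
  XjeVI TTCC/4: at [9, 44, 48, 64, 94, 99] ⇒ [13, 48, 52, 68, 98, 103]
  FykIII CCCGCGCC/2: at [14, 25, 52, 85] ⇒ [16, 27, 54, 87]

Pooled cuts: [13, 16, 27, 48, 52, 54, 68, 87, 98, 103]

Fragments:
  13→16: 3 bp
  16→27: 11 bp
  27→48: 21 bp
  48→52: 4 bp
  52→54: 2 bp
  54→68: 14 bp
  68→87: 19 bp
  87→98: 11 bp
  98→103: 5 bp
  103→13 (wrap): 104-103+13 = 14 bp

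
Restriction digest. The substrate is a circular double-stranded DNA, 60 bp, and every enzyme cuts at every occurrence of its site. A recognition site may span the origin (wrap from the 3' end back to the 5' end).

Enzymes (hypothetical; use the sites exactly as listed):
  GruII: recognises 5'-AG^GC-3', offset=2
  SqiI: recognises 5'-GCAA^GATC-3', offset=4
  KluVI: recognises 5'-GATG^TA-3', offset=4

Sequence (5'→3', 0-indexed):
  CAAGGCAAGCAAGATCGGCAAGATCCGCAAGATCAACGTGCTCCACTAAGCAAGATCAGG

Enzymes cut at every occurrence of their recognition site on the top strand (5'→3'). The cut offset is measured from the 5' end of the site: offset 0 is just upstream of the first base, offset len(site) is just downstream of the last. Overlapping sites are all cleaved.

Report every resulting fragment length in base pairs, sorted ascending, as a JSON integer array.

Site scan:
  GruII AGGC/2: at [2, 57] ⇒ [4, 59]
  SqiI GCAAGATC/4: at [8, 17, 26, 49] ⇒ [12, 21, 30, 53]
  KluVI (GATGTA, off=4): no sites

All cut coordinates (distinct, sorted): [4, 12, 21, 30, 53, 59]

Fragment lengths:
  4→12: 8 bp
  12→21: 9 bp
  21→30: 9 bp
  30→53: 23 bp
  53→59: 6 bp
  59→4 (wrap): 60-59+4 = 5 bp

[5,6,8,9,9,23]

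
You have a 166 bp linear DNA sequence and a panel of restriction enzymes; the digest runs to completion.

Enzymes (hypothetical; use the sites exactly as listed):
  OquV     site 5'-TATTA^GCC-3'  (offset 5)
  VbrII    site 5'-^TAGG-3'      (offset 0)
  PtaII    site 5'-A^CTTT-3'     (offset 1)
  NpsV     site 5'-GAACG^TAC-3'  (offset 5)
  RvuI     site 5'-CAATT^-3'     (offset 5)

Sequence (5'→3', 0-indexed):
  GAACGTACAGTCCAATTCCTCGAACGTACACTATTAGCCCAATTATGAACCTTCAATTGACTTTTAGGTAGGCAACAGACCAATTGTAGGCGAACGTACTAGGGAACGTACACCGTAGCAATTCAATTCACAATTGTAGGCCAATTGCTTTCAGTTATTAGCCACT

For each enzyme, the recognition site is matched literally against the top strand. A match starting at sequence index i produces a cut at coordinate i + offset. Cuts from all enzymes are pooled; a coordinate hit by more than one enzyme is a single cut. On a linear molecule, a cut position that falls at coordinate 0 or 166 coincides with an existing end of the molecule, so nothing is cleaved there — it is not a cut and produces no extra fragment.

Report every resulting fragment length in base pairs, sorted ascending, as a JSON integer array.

Per-enzyme occurrences:
  OquV (TATTAGCC, off=5): starts [31, 155] → cuts [36, 160]
  VbrII (TAGG, off=0): starts [64, 68, 86, 99, 136] → cuts [64, 68, 86, 99, 136]
  PtaII (ACTTT, off=1): starts [59] → cuts [60]
  NpsV (GAACGTAC, off=5): starts [0, 21, 91, 103] → cuts [5, 26, 96, 108]
  RvuI (CAATT, off=5): starts [12, 39, 53, 80, 118, 123, 130, 141] → cuts [17, 44, 58, 85, 123, 128, 135, 146]

All cut coordinates (distinct, sorted): [5, 17, 26, 36, 44, 58, 60, 64, 68, 85, 86, 96, 99, 108, 123, 128, 135, 136, 146, 160]

Fragment lengths:
  [0,5): 5 bp
  [5,17): 12 bp
  [17,26): 9 bp
  [26,36): 10 bp
  [36,44): 8 bp
  [44,58): 14 bp
  [58,60): 2 bp
  [60,64): 4 bp
  [64,68): 4 bp
  [68,85): 17 bp
  [85,86): 1 bp
  [86,96): 10 bp
  [96,99): 3 bp
  [99,108): 9 bp
  [108,123): 15 bp
  [123,128): 5 bp
  [128,135): 7 bp
  [135,136): 1 bp
  [136,146): 10 bp
  [146,160): 14 bp
  [160,166): 6 bp

[1,1,2,3,4,4,5,5,6,7,8,9,9,10,10,10,12,14,14,15,17]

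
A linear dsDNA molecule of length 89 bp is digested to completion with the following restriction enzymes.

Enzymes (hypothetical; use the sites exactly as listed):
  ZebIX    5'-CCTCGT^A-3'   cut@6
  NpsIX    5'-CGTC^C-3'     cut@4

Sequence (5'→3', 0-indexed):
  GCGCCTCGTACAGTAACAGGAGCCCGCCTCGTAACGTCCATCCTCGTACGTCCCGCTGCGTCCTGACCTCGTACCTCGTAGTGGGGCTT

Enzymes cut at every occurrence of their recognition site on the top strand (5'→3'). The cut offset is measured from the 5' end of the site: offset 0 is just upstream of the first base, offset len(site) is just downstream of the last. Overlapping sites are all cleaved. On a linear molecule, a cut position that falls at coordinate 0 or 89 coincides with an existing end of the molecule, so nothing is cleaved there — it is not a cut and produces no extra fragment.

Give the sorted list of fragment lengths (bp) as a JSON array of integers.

Site scan:
  ZebIX CCTCGTA/6: at [3, 26, 41, 66, 73] ⇒ [9, 32, 47, 72, 79]
  NpsIX CGTCC/4: at [34, 48, 58] ⇒ [38, 52, 62]

All cut coordinates (distinct, sorted): [9, 32, 38, 47, 52, 62, 72, 79]

Fragments:
  [0,9): 9 bp
  [9,32): 23 bp
  [32,38): 6 bp
  [38,47): 9 bp
  [47,52): 5 bp
  [52,62): 10 bp
  [62,72): 10 bp
  [72,79): 7 bp
  [79,89): 10 bp

[5,6,7,9,9,10,10,10,23]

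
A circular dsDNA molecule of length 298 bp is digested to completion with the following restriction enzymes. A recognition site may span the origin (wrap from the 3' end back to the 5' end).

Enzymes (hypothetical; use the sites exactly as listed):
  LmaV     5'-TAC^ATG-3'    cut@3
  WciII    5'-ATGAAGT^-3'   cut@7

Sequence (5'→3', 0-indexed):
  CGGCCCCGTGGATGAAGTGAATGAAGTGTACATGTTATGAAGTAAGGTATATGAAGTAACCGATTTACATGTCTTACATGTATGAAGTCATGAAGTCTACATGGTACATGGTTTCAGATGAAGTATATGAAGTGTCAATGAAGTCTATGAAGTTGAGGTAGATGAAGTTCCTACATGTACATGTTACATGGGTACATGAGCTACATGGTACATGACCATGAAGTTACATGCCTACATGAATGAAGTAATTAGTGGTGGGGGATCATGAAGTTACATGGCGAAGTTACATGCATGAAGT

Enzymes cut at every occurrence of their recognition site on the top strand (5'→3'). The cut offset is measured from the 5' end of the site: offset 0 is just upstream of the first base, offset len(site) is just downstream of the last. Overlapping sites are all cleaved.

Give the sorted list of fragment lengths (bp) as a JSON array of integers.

Per-enzyme occurrences:
  LmaV TACATG/3: at [28, 65, 74, 97, 104, 171, 177, 184, 192, 201, 208, 224, 232, 271, 284] ⇒ [31, 68, 77, 100, 107, 174, 180, 187, 195, 204, 211, 227, 235, 274, 287]
  WciII ATGAAGT/7: at [11, 20, 36, 50, 81, 89, 117, 126, 137, 146, 161, 217, 239, 264, 291] ⇒ [0, 18, 27, 43, 57, 88, 96, 124, 133, 144, 153, 168, 224, 246, 271]

All cut coordinates (distinct, sorted): [0, 18, 27, 31, 43, 57, 68, 77, 88, 96, 100, 107, 124, 133, 144, 153, 168, 174, 180, 187, 195, 204, 211, 224, 227, 235, 246, 271, 274, 287]

Fragment lengths:
  0→18: 18 bp
  18→27: 9 bp
  27→31: 4 bp
  31→43: 12 bp
  43→57: 14 bp
  57→68: 11 bp
  68→77: 9 bp
  77→88: 11 bp
  88→96: 8 bp
  96→100: 4 bp
  100→107: 7 bp
  107→124: 17 bp
  124→133: 9 bp
  133→144: 11 bp
  144→153: 9 bp
  153→168: 15 bp
  168→174: 6 bp
  174→180: 6 bp
  180→187: 7 bp
  187→195: 8 bp
  195→204: 9 bp
  204→211: 7 bp
  211→224: 13 bp
  224→227: 3 bp
  227→235: 8 bp
  235→246: 11 bp
  246→271: 25 bp
  271→274: 3 bp
  274→287: 13 bp
  287→0 (wrap): 298-287+0 = 11 bp

[3,3,4,4,6,6,7,7,7,8,8,8,9,9,9,9,9,11,11,11,11,11,12,13,13,14,15,17,18,25]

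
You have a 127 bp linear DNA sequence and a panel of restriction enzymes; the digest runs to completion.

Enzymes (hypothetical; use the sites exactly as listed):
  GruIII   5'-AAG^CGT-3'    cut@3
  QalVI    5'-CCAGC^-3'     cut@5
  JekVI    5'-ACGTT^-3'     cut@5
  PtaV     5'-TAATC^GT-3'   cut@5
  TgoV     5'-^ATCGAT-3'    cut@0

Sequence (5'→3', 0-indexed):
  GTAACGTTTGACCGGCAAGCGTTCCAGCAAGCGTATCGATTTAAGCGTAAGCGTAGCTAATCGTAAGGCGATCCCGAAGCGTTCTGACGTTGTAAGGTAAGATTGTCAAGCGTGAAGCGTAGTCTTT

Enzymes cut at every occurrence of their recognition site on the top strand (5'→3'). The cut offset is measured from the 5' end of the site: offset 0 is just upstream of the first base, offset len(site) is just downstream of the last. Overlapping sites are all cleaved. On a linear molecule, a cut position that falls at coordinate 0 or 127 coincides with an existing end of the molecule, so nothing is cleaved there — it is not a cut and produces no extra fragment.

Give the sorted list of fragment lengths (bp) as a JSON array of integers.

Per-enzyme occurrences:
  GruIII AAGCGT/3: at [16, 28, 42, 48, 76, 107, 114] ⇒ [19, 31, 45, 51, 79, 110, 117]
  QalVI CCAGC/5: at [23] ⇒ [28]
  JekVI ACGTT/5: at [3, 86] ⇒ [8, 91]
  PtaV TAATCGT/5: at [57] ⇒ [62]
  TgoV ATCGAT/0: at [34] ⇒ [34]

Pooled cuts: [8, 19, 28, 31, 34, 45, 51, 62, 79, 91, 110, 117]

Fragment lengths:
  [0,8): 8 bp
  [8,19): 11 bp
  [19,28): 9 bp
  [28,31): 3 bp
  [31,34): 3 bp
  [34,45): 11 bp
  [45,51): 6 bp
  [51,62): 11 bp
  [62,79): 17 bp
  [79,91): 12 bp
  [91,110): 19 bp
  [110,117): 7 bp
  [117,127): 10 bp

[3,3,6,7,8,9,10,11,11,11,12,17,19]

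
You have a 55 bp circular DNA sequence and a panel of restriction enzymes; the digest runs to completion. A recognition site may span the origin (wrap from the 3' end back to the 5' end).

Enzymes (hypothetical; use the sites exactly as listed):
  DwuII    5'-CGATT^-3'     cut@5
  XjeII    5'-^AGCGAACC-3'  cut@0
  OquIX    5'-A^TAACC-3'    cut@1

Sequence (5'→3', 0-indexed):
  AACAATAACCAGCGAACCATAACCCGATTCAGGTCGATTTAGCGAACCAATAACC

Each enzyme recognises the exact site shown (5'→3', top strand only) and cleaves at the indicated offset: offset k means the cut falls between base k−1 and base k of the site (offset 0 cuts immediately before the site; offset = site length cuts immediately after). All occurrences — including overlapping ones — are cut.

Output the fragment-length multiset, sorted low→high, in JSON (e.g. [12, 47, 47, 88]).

[1,5,9,10,10,10,10]

Site scan:
  DwuII CGATT/5: at [24, 34] ⇒ [29, 39]
  XjeII AGCGAACC/0: at [10, 40] ⇒ [10, 40]
  OquIX ATAACC/1: at [4, 18, 49] ⇒ [5, 19, 50]

All cut coordinates (distinct, sorted): [5, 10, 19, 29, 39, 40, 50]

Fragments:
  5→10: 5 bp
  10→19: 9 bp
  19→29: 10 bp
  29→39: 10 bp
  39→40: 1 bp
  40→50: 10 bp
  50→5 (wrap): 55-50+5 = 10 bp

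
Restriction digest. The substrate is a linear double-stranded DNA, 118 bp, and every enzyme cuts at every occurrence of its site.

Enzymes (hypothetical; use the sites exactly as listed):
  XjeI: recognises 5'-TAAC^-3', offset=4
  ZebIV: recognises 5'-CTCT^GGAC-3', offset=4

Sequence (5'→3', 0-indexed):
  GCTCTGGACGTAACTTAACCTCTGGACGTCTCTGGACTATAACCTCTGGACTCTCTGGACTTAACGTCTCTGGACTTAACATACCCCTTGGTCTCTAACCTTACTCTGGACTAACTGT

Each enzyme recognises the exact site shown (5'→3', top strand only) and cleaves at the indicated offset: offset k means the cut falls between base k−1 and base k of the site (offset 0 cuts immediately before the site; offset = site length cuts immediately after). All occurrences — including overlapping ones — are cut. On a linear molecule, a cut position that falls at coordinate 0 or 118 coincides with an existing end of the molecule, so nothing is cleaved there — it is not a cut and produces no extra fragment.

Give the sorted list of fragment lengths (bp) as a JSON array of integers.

Scan for sites:
  XjeI (TAAC, off=4): starts [10, 15, 39, 61, 76, 95, 111] → cuts [14, 19, 43, 65, 80, 99, 115]
  ZebIV (CTCTGGAC, off=4): starts [1, 19, 29, 43, 52, 67, 103] → cuts [5, 23, 33, 47, 56, 71, 107]

Pooled cuts: [5, 14, 19, 23, 33, 43, 47, 56, 65, 71, 80, 99, 107, 115]

Fragments:
  [0,5): 5 bp
  [5,14): 9 bp
  [14,19): 5 bp
  [19,23): 4 bp
  [23,33): 10 bp
  [33,43): 10 bp
  [43,47): 4 bp
  [47,56): 9 bp
  [56,65): 9 bp
  [65,71): 6 bp
  [71,80): 9 bp
  [80,99): 19 bp
  [99,107): 8 bp
  [107,115): 8 bp
  [115,118): 3 bp

[3,4,4,5,5,6,8,8,9,9,9,9,10,10,19]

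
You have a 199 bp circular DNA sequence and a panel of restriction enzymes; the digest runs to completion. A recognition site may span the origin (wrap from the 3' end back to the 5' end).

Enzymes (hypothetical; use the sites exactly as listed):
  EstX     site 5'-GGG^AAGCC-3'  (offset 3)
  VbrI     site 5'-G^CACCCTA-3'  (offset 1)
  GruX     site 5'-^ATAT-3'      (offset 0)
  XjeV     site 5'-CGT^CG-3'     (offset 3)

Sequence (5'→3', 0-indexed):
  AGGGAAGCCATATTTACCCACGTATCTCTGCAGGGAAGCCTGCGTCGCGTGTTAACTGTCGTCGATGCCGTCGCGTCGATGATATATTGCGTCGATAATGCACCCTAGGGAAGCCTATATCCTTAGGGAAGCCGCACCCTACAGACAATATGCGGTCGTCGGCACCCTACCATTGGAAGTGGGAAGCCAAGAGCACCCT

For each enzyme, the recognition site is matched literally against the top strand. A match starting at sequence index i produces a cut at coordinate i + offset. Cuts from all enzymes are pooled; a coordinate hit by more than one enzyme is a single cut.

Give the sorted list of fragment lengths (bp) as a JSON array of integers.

Scan for sites:
  EstX GGGAAGCC/3: at [1, 32, 107, 125, 180] ⇒ [4, 35, 110, 128, 183]
  VbrI GCACCCTA/1: at [99, 133, 161, 192] ⇒ [100, 134, 162, 193]
  GruX ATAT/0: at [9, 81, 83, 116, 147] ⇒ [9, 81, 83, 116, 147]
  XjeV CGTCG/3: at [42, 59, 68, 73, 89, 156] ⇒ [45, 62, 71, 76, 92, 159]

All cut coordinates (distinct, sorted): [4, 9, 35, 45, 62, 71, 76, 81, 83, 92, 100, 110, 116, 128, 134, 147, 159, 162, 183, 193]

Fragments:
  4→9: 5 bp
  9→35: 26 bp
  35→45: 10 bp
  45→62: 17 bp
  62→71: 9 bp
  71→76: 5 bp
  76→81: 5 bp
  81→83: 2 bp
  83→92: 9 bp
  92→100: 8 bp
  100→110: 10 bp
  110→116: 6 bp
  116→128: 12 bp
  128→134: 6 bp
  134→147: 13 bp
  147→159: 12 bp
  159→162: 3 bp
  162→183: 21 bp
  183→193: 10 bp
  193→4 (wrap): 199-193+4 = 10 bp

[2,3,5,5,5,6,6,8,9,9,10,10,10,10,12,12,13,17,21,26]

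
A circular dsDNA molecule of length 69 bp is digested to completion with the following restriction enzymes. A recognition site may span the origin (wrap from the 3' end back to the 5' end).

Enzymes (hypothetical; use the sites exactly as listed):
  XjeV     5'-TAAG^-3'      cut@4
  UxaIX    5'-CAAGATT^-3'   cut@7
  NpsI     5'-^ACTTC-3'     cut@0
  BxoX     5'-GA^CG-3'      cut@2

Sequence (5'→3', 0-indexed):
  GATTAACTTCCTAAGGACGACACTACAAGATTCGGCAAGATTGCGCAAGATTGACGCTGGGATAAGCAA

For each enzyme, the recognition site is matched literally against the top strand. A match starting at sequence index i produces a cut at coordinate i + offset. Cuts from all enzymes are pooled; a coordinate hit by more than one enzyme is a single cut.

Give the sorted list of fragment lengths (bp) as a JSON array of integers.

[1,2,2,7,10,10,10,12,15]

Scan for sites:
  XjeV (TAAG, off=4): starts [11, 62] → cuts [15, 66]
  UxaIX (CAAGATT, off=7): starts [25, 35, 45, 66] → cuts [4, 32, 42, 52]
  NpsI (ACTTC, off=0): starts [5] → cuts [5]
  BxoX (GACG, off=2): starts [15, 52] → cuts [17, 54]

All cut coordinates (distinct, sorted): [4, 5, 15, 17, 32, 42, 52, 54, 66]

Fragment lengths:
  4→5: 1 bp
  5→15: 10 bp
  15→17: 2 bp
  17→32: 15 bp
  32→42: 10 bp
  42→52: 10 bp
  52→54: 2 bp
  54→66: 12 bp
  66→4 (wrap): 69-66+4 = 7 bp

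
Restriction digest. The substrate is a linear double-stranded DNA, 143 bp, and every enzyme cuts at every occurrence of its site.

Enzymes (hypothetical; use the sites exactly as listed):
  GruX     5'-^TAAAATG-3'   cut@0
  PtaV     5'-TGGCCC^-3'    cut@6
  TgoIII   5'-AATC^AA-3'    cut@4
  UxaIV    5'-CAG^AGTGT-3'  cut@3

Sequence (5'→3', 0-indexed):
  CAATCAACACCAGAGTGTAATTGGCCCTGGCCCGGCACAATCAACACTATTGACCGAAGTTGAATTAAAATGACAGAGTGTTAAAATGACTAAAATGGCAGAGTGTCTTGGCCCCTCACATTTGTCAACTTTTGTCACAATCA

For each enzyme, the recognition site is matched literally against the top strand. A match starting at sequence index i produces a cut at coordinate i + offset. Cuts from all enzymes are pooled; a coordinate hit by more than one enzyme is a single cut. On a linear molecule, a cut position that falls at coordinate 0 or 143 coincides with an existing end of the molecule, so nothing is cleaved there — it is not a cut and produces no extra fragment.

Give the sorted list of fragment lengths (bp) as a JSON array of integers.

Per-enzyme occurrences:
  GruX TAAAATG/0: at [65, 81, 90] ⇒ [65, 81, 90]
  PtaV TGGCCC/6: at [21, 27, 108] ⇒ [27, 33, 114]
  TgoIII AATCAA/4: at [1, 38] ⇒ [5, 42]
  UxaIV CAGAGTGT/3: at [10, 73, 98] ⇒ [13, 76, 101]

Pooled cuts: [5, 13, 27, 33, 42, 65, 76, 81, 90, 101, 114]

Fragment lengths:
  [0,5): 5 bp
  [5,13): 8 bp
  [13,27): 14 bp
  [27,33): 6 bp
  [33,42): 9 bp
  [42,65): 23 bp
  [65,76): 11 bp
  [76,81): 5 bp
  [81,90): 9 bp
  [90,101): 11 bp
  [101,114): 13 bp
  [114,143): 29 bp

[5,5,6,8,9,9,11,11,13,14,23,29]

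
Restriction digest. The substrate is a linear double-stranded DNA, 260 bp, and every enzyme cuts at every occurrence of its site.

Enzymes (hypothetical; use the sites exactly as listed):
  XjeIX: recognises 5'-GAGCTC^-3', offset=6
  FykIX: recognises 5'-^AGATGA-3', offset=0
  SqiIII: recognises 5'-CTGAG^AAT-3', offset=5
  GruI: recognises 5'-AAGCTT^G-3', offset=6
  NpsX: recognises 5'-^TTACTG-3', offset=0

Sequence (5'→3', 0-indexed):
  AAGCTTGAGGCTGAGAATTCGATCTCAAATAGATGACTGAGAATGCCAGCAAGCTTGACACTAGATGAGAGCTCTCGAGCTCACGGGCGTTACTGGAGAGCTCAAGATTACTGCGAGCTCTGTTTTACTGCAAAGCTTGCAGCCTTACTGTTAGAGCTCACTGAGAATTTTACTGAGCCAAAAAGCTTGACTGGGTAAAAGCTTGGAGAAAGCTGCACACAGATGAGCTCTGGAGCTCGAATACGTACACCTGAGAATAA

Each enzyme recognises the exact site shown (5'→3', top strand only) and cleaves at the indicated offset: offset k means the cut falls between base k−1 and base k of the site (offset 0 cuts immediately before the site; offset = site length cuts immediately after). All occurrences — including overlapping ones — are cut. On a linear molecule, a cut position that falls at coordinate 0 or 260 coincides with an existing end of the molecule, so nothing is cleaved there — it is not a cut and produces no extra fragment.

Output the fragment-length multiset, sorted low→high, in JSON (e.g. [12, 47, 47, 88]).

Scan for sites:
  XjeIX GAGCTC/6: at [68, 76, 97, 114, 153, 224, 232] ⇒ [74, 82, 103, 120, 159, 230, 238]
  FykIX AGATGA/0: at [30, 62, 220] ⇒ [30, 62, 220]
  SqiIII CTGAGAAT/5: at [10, 36, 160, 250] ⇒ [15, 41, 165, 255]
  GruI AAGCTTG/6: at [0, 50, 132, 182, 198] ⇒ [6, 56, 138, 188, 204]
  NpsX TTACTG/0: at [89, 107, 124, 144, 169] ⇒ [89, 107, 124, 144, 169]

All cut coordinates (distinct, sorted): [6, 15, 30, 41, 56, 62, 74, 82, 89, 103, 107, 120, 124, 138, 144, 159, 165, 169, 188, 204, 220, 230, 238, 255]

Fragments:
  [0,6): 6 bp
  [6,15): 9 bp
  [15,30): 15 bp
  [30,41): 11 bp
  [41,56): 15 bp
  [56,62): 6 bp
  [62,74): 12 bp
  [74,82): 8 bp
  [82,89): 7 bp
  [89,103): 14 bp
  [103,107): 4 bp
  [107,120): 13 bp
  [120,124): 4 bp
  [124,138): 14 bp
  [138,144): 6 bp
  [144,159): 15 bp
  [159,165): 6 bp
  [165,169): 4 bp
  [169,188): 19 bp
  [188,204): 16 bp
  [204,220): 16 bp
  [220,230): 10 bp
  [230,238): 8 bp
  [238,255): 17 bp
  [255,260): 5 bp

[4,4,4,5,6,6,6,6,7,8,8,9,10,11,12,13,14,14,15,15,15,16,16,17,19]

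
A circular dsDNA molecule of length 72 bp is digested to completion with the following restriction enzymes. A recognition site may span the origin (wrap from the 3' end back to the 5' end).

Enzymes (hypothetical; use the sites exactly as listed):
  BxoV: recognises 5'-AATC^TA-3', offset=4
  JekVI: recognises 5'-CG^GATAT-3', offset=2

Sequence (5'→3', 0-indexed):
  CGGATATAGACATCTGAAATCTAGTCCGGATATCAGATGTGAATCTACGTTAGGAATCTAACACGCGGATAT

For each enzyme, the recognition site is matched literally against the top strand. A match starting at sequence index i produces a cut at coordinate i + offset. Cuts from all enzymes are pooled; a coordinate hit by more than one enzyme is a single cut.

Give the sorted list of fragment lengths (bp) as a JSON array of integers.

Site scan:
  BxoV AATCTA/4: at [17, 41, 54] ⇒ [21, 45, 58]
  JekVI CGGATAT/2: at [0, 26, 65] ⇒ [2, 28, 67]

Pooled cuts: [2, 21, 28, 45, 58, 67]

Fragment lengths:
  2→21: 19 bp
  21→28: 7 bp
  28→45: 17 bp
  45→58: 13 bp
  58→67: 9 bp
  67→2 (wrap): 72-67+2 = 7 bp

[7,7,9,13,17,19]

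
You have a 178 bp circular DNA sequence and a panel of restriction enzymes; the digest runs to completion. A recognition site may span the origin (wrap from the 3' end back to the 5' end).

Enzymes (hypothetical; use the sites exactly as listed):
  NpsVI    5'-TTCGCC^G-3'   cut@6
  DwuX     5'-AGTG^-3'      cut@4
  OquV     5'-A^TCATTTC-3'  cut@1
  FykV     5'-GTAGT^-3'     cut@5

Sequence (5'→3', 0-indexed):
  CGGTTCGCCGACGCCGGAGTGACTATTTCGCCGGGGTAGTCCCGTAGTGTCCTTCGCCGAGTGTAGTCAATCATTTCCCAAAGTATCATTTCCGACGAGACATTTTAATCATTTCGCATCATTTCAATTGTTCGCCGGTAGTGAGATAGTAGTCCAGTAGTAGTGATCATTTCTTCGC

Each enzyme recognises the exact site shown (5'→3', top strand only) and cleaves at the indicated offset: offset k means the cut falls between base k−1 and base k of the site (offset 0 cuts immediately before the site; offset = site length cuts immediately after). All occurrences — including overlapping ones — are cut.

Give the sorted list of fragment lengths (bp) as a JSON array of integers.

[1,1,1,1,3,3,4,5,6,8,8,8,8,9,10,10,11,12,13,15,18,23]

Scan for sites:
  NpsVI (TTCGCCG, off=6): starts [3, 26, 52, 130, 173] → cuts [1, 9, 32, 58, 136]
  DwuX (AGTG, off=4): starts [17, 45, 59, 139, 161] → cuts [21, 49, 63, 143, 165]
  OquV (ATCATTTC, off=1): starts [69, 84, 107, 117, 165] → cuts [70, 85, 108, 118, 166]
  FykV (GTAGT, off=5): starts [35, 43, 62, 137, 148, 156, 159] → cuts [40, 48, 67, 142, 153, 161, 164]

Pooled cuts: [1, 9, 21, 32, 40, 48, 49, 58, 63, 67, 70, 85, 108, 118, 136, 142, 143, 153, 161, 164, 165, 166]

Fragments:
  1→9: 8 bp
  9→21: 12 bp
  21→32: 11 bp
  32→40: 8 bp
  40→48: 8 bp
  48→49: 1 bp
  49→58: 9 bp
  58→63: 5 bp
  63→67: 4 bp
  67→70: 3 bp
  70→85: 15 bp
  85→108: 23 bp
  108→118: 10 bp
  118→136: 18 bp
  136→142: 6 bp
  142→143: 1 bp
  143→153: 10 bp
  153→161: 8 bp
  161→164: 3 bp
  164→165: 1 bp
  165→166: 1 bp
  166→1 (wrap): 178-166+1 = 13 bp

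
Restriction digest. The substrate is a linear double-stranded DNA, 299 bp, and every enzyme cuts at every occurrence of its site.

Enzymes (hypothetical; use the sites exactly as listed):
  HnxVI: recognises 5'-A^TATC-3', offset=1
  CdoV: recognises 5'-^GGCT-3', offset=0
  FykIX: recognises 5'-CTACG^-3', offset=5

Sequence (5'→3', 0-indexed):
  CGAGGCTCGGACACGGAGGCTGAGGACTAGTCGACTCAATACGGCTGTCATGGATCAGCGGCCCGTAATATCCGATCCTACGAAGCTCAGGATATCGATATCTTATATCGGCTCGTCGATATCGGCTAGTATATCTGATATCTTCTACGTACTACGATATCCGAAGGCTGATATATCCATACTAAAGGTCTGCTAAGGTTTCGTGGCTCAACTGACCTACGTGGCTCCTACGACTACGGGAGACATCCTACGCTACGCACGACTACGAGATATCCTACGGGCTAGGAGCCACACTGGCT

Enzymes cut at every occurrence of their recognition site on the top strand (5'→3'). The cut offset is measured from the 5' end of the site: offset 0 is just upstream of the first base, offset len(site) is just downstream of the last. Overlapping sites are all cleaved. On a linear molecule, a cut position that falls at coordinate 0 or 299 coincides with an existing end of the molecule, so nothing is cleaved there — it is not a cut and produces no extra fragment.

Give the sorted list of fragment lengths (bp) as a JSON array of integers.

[1,1,3,3,4,4,4,5,6,6,7,7,7,8,8,8,9,10,10,10,10,11,14,14,14,16,17,25,26,31]

Site scan:
  HnxVI (ATATC, off=1): starts [67, 91, 97, 104, 118, 130, 137, 156, 172, 269] → cuts [68, 92, 98, 105, 119, 131, 138, 157, 173, 270]
  CdoV (GGCT, off=0): starts [3, 17, 42, 109, 123, 165, 204, 222, 279, 295] → cuts [3, 17, 42, 109, 123, 165, 204, 222, 279, 295]
  FykIX (CTACG, off=5): starts [77, 144, 151, 216, 227, 233, 247, 252, 262, 274] → cuts [82, 149, 156, 221, 232, 238, 252, 257, 267, 279]

Pooled cuts: [3, 17, 42, 68, 82, 92, 98, 105, 109, 119, 123, 131, 138, 149, 156, 157, 165, 173, 204, 221, 222, 232, 238, 252, 257, 267, 270, 279, 295]

Fragments:
  [0,3): 3 bp
  [3,17): 14 bp
  [17,42): 25 bp
  [42,68): 26 bp
  [68,82): 14 bp
  [82,92): 10 bp
  [92,98): 6 bp
  [98,105): 7 bp
  [105,109): 4 bp
  [109,119): 10 bp
  [119,123): 4 bp
  [123,131): 8 bp
  [131,138): 7 bp
  [138,149): 11 bp
  [149,156): 7 bp
  [156,157): 1 bp
  [157,165): 8 bp
  [165,173): 8 bp
  [173,204): 31 bp
  [204,221): 17 bp
  [221,222): 1 bp
  [222,232): 10 bp
  [232,238): 6 bp
  [238,252): 14 bp
  [252,257): 5 bp
  [257,267): 10 bp
  [267,270): 3 bp
  [270,279): 9 bp
  [279,295): 16 bp
  [295,299): 4 bp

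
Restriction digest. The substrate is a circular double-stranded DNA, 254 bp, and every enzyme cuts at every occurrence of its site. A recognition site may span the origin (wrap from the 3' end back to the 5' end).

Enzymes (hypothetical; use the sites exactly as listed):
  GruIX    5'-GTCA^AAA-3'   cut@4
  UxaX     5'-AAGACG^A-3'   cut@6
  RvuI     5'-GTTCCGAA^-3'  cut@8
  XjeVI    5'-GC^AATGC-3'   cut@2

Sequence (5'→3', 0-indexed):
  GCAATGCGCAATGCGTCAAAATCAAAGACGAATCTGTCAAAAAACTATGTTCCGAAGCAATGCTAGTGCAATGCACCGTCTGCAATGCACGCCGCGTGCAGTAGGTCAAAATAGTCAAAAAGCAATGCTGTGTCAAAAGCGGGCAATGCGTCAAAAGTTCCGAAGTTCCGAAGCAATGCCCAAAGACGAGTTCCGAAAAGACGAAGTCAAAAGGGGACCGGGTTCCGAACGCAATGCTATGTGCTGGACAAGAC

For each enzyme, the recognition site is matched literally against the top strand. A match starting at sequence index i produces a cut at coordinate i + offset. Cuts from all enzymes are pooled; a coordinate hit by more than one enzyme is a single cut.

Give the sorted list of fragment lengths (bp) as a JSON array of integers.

[2,2,3,6,6,6,7,8,9,9,9,9,9,9,11,11,12,12,14,14,17,20,24,25]

Per-enzyme occurrences:
  GruIX GTCAAAA/4: at [14, 35, 104, 113, 131, 149, 205] ⇒ [18, 39, 108, 117, 135, 153, 209]
  UxaX AAGACGA/6: at [24, 182, 197] ⇒ [30, 188, 203]
  RvuI GTTCCGAA/8: at [48, 156, 164, 189, 221] ⇒ [56, 164, 172, 197, 229]
  XjeVI GCAATGC/2: at [0, 7, 56, 67, 81, 121, 142, 172, 230] ⇒ [2, 9, 58, 69, 83, 123, 144, 174, 232]

Pooled cuts: [2, 9, 18, 30, 39, 56, 58, 69, 83, 108, 117, 123, 135, 144, 153, 164, 172, 174, 188, 197, 203, 209, 229, 232]

Fragments:
  2→9: 7 bp
  9→18: 9 bp
  18→30: 12 bp
  30→39: 9 bp
  39→56: 17 bp
  56→58: 2 bp
  58→69: 11 bp
  69→83: 14 bp
  83→108: 25 bp
  108→117: 9 bp
  117→123: 6 bp
  123→135: 12 bp
  135→144: 9 bp
  144→153: 9 bp
  153→164: 11 bp
  164→172: 8 bp
  172→174: 2 bp
  174→188: 14 bp
  188→197: 9 bp
  197→203: 6 bp
  203→209: 6 bp
  209→229: 20 bp
  229→232: 3 bp
  232→2 (wrap): 254-232+2 = 24 bp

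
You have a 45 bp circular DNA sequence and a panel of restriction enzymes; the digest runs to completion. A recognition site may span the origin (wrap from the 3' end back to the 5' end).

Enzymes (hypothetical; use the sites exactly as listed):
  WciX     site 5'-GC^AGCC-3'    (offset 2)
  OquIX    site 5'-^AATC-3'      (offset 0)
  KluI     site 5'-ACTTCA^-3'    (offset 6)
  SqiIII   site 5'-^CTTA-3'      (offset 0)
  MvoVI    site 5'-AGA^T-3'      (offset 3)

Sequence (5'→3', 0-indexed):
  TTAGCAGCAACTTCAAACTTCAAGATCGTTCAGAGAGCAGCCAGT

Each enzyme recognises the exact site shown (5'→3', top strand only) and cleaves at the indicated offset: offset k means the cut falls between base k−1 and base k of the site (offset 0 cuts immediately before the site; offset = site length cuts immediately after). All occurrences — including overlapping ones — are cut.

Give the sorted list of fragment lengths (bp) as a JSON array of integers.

[3,7,13,22]

Site scan:
  WciX GCAGCC/2: at [36] ⇒ [38]
  OquIX (AATC, off=0): no sites
  KluI ACTTCA/6: at [9, 16] ⇒ [15, 22]
  SqiIII (CTTA, off=0): no sites
  MvoVI AGAT/3: at [22] ⇒ [25]

All cut coordinates (distinct, sorted): [15, 22, 25, 38]

Fragments:
  15→22: 7 bp
  22→25: 3 bp
  25→38: 13 bp
  38→15 (wrap): 45-38+15 = 22 bp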